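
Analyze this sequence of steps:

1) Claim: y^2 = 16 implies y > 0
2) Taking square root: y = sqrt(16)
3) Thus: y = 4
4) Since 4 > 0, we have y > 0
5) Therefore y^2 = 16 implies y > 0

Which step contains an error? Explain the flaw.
Step 2: Taking square root: y = sqrt(16)

Step 2 takes the square root and assumes the positive root only. The equation y^2 = 16 actually has two solutions: y = 4 and y = -4. The proof silently assumes y > 0 without justification, then uses this assumption to conclude y > 0, which is circular. The counterexample y = -4 shows the claim is false.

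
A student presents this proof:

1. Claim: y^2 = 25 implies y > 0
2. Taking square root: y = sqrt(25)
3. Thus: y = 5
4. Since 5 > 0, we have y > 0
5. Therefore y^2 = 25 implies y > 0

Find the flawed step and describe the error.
Step 2: Taking square root: y = sqrt(25)

Step 2 takes the square root and assumes the positive root only. The equation y^2 = 25 actually has two solutions: y = 5 and y = -5. The proof silently assumes y > 0 without justification, then uses this assumption to conclude y > 0, which is circular. The counterexample y = -5 shows the claim is false.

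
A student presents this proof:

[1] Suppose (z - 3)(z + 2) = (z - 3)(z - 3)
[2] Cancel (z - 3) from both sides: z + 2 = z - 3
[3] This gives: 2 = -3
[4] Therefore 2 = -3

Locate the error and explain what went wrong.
Step 2: Cancel (z - 3) from both sides: z + 2 = z - 3

Step 2 cancels (z - 3) from both sides. This is only valid if (z - 3) ≠ 0, i.e., z ≠ 3. When z = 3, both sides equal zero regardless of the other factors. The correct approach requires considering z = 3 as a separate case.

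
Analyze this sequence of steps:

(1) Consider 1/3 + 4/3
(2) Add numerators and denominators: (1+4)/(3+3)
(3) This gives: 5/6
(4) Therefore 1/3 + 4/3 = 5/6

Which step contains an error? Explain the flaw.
Step 2: Add numerators and denominators: (1+4)/(3+3)

Step 2 incorrectly adds fractions by separately adding numerators and denominators. This is wrong. The correct method requires a common denominator: 1/3 + 4/3 = (1×3 + 4×3)/(3×3) = 15/9 = 5/3. The method used gives 5/6, which is different.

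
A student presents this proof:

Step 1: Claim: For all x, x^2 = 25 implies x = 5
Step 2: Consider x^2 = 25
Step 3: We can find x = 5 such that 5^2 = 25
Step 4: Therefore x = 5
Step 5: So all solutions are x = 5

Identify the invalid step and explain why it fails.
Step 4: Therefore x = 5

Step 4 incorrectly concludes that x = 5 is the only solution. The proof shows that x = 5 is A solution (existence), but does not show it is the ONLY solution (uniqueness). In fact, x = -5 is also a solution since (-5)^2 = 25. Finding one solution doesn't prove there are no others.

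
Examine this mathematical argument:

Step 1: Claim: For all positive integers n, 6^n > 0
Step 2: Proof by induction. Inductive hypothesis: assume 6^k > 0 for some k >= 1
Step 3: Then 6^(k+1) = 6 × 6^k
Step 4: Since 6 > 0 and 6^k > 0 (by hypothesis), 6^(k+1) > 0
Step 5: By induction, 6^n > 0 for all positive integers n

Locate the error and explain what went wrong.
Step 5: By induction, 6^n > 0 for all positive integers n

Step 5 concludes the proof by induction, but no base case was ever established. A valid induction proof requires: (1) a base case proving 6^1 > 0, and (2) an inductive step showing IF 6^k > 0 THEN 6^(k+1) > 0. Steps 2-4 correctly establish the inductive step, but without the base case the conclusion in step 5 does not follow.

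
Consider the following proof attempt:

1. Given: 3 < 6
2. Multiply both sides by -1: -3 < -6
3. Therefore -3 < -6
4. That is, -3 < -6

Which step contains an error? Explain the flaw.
Step 2: Multiply both sides by -1: -3 < -6

Step 2 multiplies both sides by -1 but fails to reverse the inequality sign. When multiplying (or dividing) an inequality by a negative number, the direction must be reversed. Since 3 < 6, we should get -3 > -6, i.e., -3 > -6.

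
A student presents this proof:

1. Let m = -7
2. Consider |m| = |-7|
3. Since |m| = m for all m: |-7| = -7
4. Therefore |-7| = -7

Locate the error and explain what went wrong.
Step 3: Since |m| = m for all m: |-7| = -7

Step 3 incorrectly states that |m| = m for all m. The correct definition is |m| = m when m >= 0, and |m| = -m when m < 0. Since -7 < 0, we have |-7| = -(-7) = 7, not -7.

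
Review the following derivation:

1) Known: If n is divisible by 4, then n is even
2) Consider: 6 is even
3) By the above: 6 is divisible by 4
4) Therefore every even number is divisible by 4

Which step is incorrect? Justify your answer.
Step 3: By the above: 6 is divisible by 4

Step 3 commits the fallacy of affirming the consequent. The known fact 'divisible by 4 → even' does NOT imply 'even → divisible by 4'. That would be the converse, which is false. For example, 6 is even but 6 ÷ 4 = 1.50, which is not an integer.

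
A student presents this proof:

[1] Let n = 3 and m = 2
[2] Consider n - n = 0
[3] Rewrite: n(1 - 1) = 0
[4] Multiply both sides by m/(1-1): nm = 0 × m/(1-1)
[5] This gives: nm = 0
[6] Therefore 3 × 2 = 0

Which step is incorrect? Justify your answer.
Step 4: Multiply both sides by m/(1-1): nm = 0 × m/(1-1)

Step 4 multiplies both sides by m/(1-1). However, 1-1 = 0, so this is multiplication by m/0, which is undefined. We cannot multiply by an undefined expression.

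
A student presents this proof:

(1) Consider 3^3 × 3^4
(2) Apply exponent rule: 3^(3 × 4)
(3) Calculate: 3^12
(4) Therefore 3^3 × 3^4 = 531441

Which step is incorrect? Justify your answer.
Step 2: Apply exponent rule: 3^(3 × 4)

Step 2 incorrectly states that a^b × a^c = a^(b×c). The correct rule is a^b × a^c = a^(b+c). The actual value is 3^3 × 3^4 = 3^7 = 2187, not 3^12 = 531441.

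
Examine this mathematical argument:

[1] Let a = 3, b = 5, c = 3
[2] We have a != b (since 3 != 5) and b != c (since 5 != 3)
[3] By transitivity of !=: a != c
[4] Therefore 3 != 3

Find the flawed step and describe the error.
Step 3: By transitivity of !=: a != c

Step 3 incorrectly applies transitivity to the '!=' relation. Transitivity states: if a R b and b R c, then a R c. However, '!=' is not transitive. Counterexample: 3 != 5 and 5 != 3, but 3 = 3 (both equal 3). Transitivity holds for relations like <, <=, =, but not for !=.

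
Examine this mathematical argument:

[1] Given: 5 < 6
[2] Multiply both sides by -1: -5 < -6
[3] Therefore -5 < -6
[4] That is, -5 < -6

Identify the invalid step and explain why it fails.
Step 2: Multiply both sides by -1: -5 < -6

Step 2 multiplies both sides by -1 but fails to reverse the inequality sign. When multiplying (or dividing) an inequality by a negative number, the direction must be reversed. Since 5 < 6, we should get -5 > -6, i.e., -5 > -6.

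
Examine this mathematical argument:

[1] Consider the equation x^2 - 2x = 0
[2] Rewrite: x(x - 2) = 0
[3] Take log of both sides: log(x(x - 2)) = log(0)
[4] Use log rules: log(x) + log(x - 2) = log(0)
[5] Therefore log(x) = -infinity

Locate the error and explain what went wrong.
Step 3: Take log of both sides: log(x(x - 2)) = log(0)

Step 3 takes the logarithm of both sides, resulting in log(0) on the right side. The logarithm is only defined for positive numbers; log(0) is undefined (approaches negative infinity). This operation is invalid.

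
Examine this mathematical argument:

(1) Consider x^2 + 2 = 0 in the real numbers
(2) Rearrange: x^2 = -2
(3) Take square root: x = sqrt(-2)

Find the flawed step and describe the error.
Step 3: Take square root: x = sqrt(-2)

Step 3 takes the square root of -2, which is negative. In the real number system, the square root of a negative number is undefined. The equation x^2 + 2 = 0 has no real solutions. Square roots of negative numbers only exist in the complex numbers.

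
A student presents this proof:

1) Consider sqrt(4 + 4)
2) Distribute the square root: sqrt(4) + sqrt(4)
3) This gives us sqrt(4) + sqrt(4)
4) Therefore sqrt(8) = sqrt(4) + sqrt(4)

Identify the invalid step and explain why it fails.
Step 2: Distribute the square root: sqrt(4) + sqrt(4)

Step 2 incorrectly 'distributes' the square root over addition. The square root function does not distribute: sqrt(a + b) ≠ sqrt(a) + sqrt(b). In fact, sqrt(4 + 4) = sqrt(8) ≈ 2.8284, while sqrt(4) + sqrt(4) ≈ 4.0000.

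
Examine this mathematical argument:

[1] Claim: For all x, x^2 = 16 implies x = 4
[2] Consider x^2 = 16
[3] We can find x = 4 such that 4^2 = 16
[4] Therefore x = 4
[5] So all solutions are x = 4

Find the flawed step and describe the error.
Step 4: Therefore x = 4

Step 4 incorrectly concludes that x = 4 is the only solution. The proof shows that x = 4 is A solution (existence), but does not show it is the ONLY solution (uniqueness). In fact, x = -4 is also a solution since (-4)^2 = 16. Finding one solution doesn't prove there are no others.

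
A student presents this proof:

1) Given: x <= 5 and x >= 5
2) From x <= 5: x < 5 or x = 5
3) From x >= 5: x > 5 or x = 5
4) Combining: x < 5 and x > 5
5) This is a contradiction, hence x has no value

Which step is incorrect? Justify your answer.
Step 4: Combining: x < 5 and x > 5

Step 4 incorrectly combines the conditions. From x <= 5 and x >= 5, the intersection is x = 5. The error treats the 'or' cases as 'and' requirements. The correct conclusion is that x = 5 is the unique solution, not that no solution exists.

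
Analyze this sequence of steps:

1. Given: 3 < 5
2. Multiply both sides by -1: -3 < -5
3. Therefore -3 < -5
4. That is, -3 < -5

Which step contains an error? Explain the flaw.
Step 2: Multiply both sides by -1: -3 < -5

Step 2 multiplies both sides by -1 but fails to reverse the inequality sign. When multiplying (or dividing) an inequality by a negative number, the direction must be reversed. Since 3 < 5, we should get -3 > -5, i.e., -3 > -5.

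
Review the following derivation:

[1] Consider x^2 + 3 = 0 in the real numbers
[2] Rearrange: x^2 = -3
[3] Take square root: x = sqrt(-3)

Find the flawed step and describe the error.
Step 3: Take square root: x = sqrt(-3)

Step 3 takes the square root of -3, which is negative. In the real number system, the square root of a negative number is undefined. The equation x^2 + 3 = 0 has no real solutions. Square roots of negative numbers only exist in the complex numbers.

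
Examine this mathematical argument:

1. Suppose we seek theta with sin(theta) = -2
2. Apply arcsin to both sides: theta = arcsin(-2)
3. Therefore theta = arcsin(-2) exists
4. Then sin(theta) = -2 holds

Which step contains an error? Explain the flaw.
Step 2: Apply arcsin to both sides: theta = arcsin(-2)

Step 2 applies arcsin to -2. However, arcsin(x) is only defined for x in [-1, 1] because sin(theta) can only produce values in that range. Since |-2| > 1, arcsin(-2) is undefined. There is no angle whose sine equals -2.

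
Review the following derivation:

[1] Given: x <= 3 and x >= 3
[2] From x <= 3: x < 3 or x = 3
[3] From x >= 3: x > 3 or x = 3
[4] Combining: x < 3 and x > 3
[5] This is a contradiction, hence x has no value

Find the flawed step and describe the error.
Step 4: Combining: x < 3 and x > 3

Step 4 incorrectly combines the conditions. From x <= 3 and x >= 3, the intersection is x = 3. The error treats the 'or' cases as 'and' requirements. The correct conclusion is that x = 3 is the unique solution, not that no solution exists.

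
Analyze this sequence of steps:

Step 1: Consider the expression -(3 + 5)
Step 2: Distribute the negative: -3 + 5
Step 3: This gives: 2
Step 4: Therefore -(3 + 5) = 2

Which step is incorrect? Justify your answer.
Step 2: Distribute the negative: -3 + 5

Step 2 incorrectly distributes the negative sign. The correct distribution is -(3 + 5) = -3 - 5 = -8. The negative must be applied to both terms, not just the first. The error treats -(3 + 5) as -3 + 5, which equals 2 instead of -8.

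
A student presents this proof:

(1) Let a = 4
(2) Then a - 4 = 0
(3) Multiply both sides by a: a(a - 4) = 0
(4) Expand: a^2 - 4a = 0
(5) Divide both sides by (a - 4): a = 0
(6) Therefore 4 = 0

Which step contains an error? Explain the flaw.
Step 5: Divide both sides by (a - 4): a = 0

Step 5 divides both sides by (a - 4). However, since a = 4, we have (a - 4) = 0. Division by zero is undefined, making this step invalid.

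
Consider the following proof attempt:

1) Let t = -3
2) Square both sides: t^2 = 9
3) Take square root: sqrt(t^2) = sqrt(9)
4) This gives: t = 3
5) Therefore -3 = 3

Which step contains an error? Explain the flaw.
Step 4: This gives: t = 3

Step 4 incorrectly states that sqrt(t^2) = t. The correct identity is sqrt(t^2) = |t|. Since t = -3 < 0, we have sqrt(t^2) = |-3| = 3, not t = -3.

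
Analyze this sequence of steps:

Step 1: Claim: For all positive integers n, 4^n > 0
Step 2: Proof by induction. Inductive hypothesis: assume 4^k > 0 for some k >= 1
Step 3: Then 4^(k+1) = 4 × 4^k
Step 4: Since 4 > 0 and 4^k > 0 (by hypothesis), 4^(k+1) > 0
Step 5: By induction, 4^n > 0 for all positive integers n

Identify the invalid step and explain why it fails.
Step 5: By induction, 4^n > 0 for all positive integers n

Step 5 concludes the proof by induction, but no base case was ever established. A valid induction proof requires: (1) a base case proving 4^1 > 0, and (2) an inductive step showing IF 4^k > 0 THEN 4^(k+1) > 0. Steps 2-4 correctly establish the inductive step, but without the base case the conclusion in step 5 does not follow.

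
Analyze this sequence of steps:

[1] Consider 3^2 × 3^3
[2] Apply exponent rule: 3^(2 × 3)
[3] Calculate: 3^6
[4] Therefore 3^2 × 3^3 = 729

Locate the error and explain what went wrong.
Step 2: Apply exponent rule: 3^(2 × 3)

Step 2 incorrectly states that a^b × a^c = a^(b×c). The correct rule is a^b × a^c = a^(b+c). The actual value is 3^2 × 3^3 = 3^5 = 243, not 3^6 = 729.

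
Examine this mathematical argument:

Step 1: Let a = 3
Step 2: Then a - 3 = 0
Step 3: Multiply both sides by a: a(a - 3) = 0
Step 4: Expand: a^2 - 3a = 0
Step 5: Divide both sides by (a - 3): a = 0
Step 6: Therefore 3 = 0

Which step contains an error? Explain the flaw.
Step 5: Divide both sides by (a - 3): a = 0

Step 5 divides both sides by (a - 3). However, since a = 3, we have (a - 3) = 0. Division by zero is undefined, making this step invalid.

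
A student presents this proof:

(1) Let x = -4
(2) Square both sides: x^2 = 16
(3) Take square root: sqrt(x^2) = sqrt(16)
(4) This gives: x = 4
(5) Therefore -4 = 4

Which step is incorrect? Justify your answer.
Step 4: This gives: x = 4

Step 4 incorrectly states that sqrt(x^2) = x. The correct identity is sqrt(x^2) = |x|. Since x = -4 < 0, we have sqrt(x^2) = |-4| = 4, not x = -4.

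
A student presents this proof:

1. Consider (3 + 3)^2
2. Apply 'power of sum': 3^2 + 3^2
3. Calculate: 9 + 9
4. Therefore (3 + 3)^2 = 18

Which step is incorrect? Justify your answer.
Step 2: Apply 'power of sum': 3^2 + 3^2

Step 2 incorrectly applies a non-existent rule '(a+b)^n = a^n + b^n'. This is false in general. The correct expansion uses the binomial theorem. The actual value is (3 + 3)^2 = 6^2 = 36, not 18.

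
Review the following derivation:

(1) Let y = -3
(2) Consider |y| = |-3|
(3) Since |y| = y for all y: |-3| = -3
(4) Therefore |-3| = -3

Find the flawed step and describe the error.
Step 3: Since |y| = y for all y: |-3| = -3

Step 3 incorrectly states that |y| = y for all y. The correct definition is |y| = y when y >= 0, and |y| = -y when y < 0. Since -3 < 0, we have |-3| = -(-3) = 3, not -3.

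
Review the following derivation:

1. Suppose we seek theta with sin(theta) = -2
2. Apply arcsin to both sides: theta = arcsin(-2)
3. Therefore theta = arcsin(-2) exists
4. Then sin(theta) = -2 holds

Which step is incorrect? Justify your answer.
Step 2: Apply arcsin to both sides: theta = arcsin(-2)

Step 2 applies arcsin to -2. However, arcsin(x) is only defined for x in [-1, 1] because sin(theta) can only produce values in that range. Since |-2| > 1, arcsin(-2) is undefined. There is no angle whose sine equals -2.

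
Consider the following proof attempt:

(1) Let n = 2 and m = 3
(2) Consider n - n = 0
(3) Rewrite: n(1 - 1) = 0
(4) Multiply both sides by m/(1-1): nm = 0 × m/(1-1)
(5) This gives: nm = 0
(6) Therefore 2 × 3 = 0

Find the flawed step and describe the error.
Step 4: Multiply both sides by m/(1-1): nm = 0 × m/(1-1)

Step 4 multiplies both sides by m/(1-1). However, 1-1 = 0, so this is multiplication by m/0, which is undefined. We cannot multiply by an undefined expression.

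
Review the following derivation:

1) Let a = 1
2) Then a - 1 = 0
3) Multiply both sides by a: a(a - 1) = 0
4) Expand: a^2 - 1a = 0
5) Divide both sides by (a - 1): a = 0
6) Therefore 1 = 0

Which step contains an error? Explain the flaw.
Step 5: Divide both sides by (a - 1): a = 0

Step 5 divides both sides by (a - 1). However, since a = 1, we have (a - 1) = 0. Division by zero is undefined, making this step invalid.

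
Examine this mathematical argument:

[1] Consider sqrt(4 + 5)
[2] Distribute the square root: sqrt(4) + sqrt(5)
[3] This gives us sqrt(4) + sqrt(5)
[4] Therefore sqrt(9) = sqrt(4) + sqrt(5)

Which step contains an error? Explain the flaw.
Step 2: Distribute the square root: sqrt(4) + sqrt(5)

Step 2 incorrectly 'distributes' the square root over addition. The square root function does not distribute: sqrt(a + b) ≠ sqrt(a) + sqrt(b). In fact, sqrt(4 + 5) = sqrt(9) ≈ 3.0000, while sqrt(4) + sqrt(5) ≈ 4.2361.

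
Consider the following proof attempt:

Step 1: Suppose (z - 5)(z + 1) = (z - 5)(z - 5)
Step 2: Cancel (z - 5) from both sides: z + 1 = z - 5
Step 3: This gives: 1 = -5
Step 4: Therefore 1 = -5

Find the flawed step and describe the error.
Step 2: Cancel (z - 5) from both sides: z + 1 = z - 5

Step 2 cancels (z - 5) from both sides. This is only valid if (z - 5) ≠ 0, i.e., z ≠ 5. When z = 5, both sides equal zero regardless of the other factors. The correct approach requires considering z = 5 as a separate case.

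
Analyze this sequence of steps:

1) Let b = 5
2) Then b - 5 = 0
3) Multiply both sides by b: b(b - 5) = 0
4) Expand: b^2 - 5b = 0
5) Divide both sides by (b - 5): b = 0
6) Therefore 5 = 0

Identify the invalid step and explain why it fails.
Step 5: Divide both sides by (b - 5): b = 0

Step 5 divides both sides by (b - 5). However, since b = 5, we have (b - 5) = 0. Division by zero is undefined, making this step invalid.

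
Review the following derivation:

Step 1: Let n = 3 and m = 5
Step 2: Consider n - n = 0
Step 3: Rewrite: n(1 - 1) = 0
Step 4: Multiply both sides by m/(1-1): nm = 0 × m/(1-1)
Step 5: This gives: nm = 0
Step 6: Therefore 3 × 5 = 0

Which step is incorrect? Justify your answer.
Step 4: Multiply both sides by m/(1-1): nm = 0 × m/(1-1)

Step 4 multiplies both sides by m/(1-1). However, 1-1 = 0, so this is multiplication by m/0, which is undefined. We cannot multiply by an undefined expression.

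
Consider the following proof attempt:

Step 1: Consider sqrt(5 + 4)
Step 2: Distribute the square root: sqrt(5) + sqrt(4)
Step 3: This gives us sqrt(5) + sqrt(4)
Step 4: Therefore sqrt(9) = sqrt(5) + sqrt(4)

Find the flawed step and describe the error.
Step 2: Distribute the square root: sqrt(5) + sqrt(4)

Step 2 incorrectly 'distributes' the square root over addition. The square root function does not distribute: sqrt(a + b) ≠ sqrt(a) + sqrt(b). In fact, sqrt(5 + 4) = sqrt(9) ≈ 3.0000, while sqrt(5) + sqrt(4) ≈ 4.2361.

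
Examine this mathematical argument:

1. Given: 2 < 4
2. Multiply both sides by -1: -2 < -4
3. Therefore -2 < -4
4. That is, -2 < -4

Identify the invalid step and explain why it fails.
Step 2: Multiply both sides by -1: -2 < -4

Step 2 multiplies both sides by -1 but fails to reverse the inequality sign. When multiplying (or dividing) an inequality by a negative number, the direction must be reversed. Since 2 < 4, we should get -2 > -4, i.e., -2 > -4.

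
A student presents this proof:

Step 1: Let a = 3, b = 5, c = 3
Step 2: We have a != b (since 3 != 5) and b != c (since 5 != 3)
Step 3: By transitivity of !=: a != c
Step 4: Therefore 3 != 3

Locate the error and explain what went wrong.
Step 3: By transitivity of !=: a != c

Step 3 incorrectly applies transitivity to the '!=' relation. Transitivity states: if a R b and b R c, then a R c. However, '!=' is not transitive. Counterexample: 3 != 5 and 5 != 3, but 3 = 3 (both equal 3). Transitivity holds for relations like <, <=, =, but not for !=.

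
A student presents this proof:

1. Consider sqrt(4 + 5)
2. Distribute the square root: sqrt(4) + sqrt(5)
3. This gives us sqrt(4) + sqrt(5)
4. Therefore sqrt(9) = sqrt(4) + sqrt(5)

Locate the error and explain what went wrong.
Step 2: Distribute the square root: sqrt(4) + sqrt(5)

Step 2 incorrectly 'distributes' the square root over addition. The square root function does not distribute: sqrt(a + b) ≠ sqrt(a) + sqrt(b). In fact, sqrt(4 + 5) = sqrt(9) ≈ 3.0000, while sqrt(4) + sqrt(5) ≈ 4.2361.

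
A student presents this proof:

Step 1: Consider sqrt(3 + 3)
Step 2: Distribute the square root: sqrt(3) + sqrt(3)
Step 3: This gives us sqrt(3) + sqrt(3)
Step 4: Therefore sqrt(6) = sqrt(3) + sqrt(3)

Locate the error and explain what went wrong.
Step 2: Distribute the square root: sqrt(3) + sqrt(3)

Step 2 incorrectly 'distributes' the square root over addition. The square root function does not distribute: sqrt(a + b) ≠ sqrt(a) + sqrt(b). In fact, sqrt(3 + 3) = sqrt(6) ≈ 2.4495, while sqrt(3) + sqrt(3) ≈ 3.4641.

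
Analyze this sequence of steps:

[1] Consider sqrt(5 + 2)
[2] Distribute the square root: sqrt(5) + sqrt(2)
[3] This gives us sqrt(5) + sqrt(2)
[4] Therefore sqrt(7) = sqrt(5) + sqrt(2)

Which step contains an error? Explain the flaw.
Step 2: Distribute the square root: sqrt(5) + sqrt(2)

Step 2 incorrectly 'distributes' the square root over addition. The square root function does not distribute: sqrt(a + b) ≠ sqrt(a) + sqrt(b). In fact, sqrt(5 + 2) = sqrt(7) ≈ 2.6458, while sqrt(5) + sqrt(2) ≈ 3.6503.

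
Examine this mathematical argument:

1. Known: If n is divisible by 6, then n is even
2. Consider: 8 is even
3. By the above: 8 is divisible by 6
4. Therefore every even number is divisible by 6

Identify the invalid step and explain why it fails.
Step 3: By the above: 8 is divisible by 6

Step 3 commits the fallacy of affirming the consequent. The known fact 'divisible by 6 → even' does NOT imply 'even → divisible by 6'. That would be the converse, which is false. For example, 8 is even but 8 ÷ 6 = 1.33, which is not an integer.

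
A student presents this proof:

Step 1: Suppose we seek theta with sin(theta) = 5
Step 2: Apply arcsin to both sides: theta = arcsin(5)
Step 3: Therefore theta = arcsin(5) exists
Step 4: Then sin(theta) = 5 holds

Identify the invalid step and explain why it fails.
Step 2: Apply arcsin to both sides: theta = arcsin(5)

Step 2 applies arcsin to 5. However, arcsin(x) is only defined for x in [-1, 1] because sin(theta) can only produce values in that range. Since |5| > 1, arcsin(5) is undefined. There is no angle whose sine equals 5.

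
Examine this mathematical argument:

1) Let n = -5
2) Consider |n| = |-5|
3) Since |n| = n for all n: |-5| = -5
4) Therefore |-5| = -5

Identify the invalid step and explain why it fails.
Step 3: Since |n| = n for all n: |-5| = -5

Step 3 incorrectly states that |n| = n for all n. The correct definition is |n| = n when n >= 0, and |n| = -n when n < 0. Since -5 < 0, we have |-5| = -(-5) = 5, not -5.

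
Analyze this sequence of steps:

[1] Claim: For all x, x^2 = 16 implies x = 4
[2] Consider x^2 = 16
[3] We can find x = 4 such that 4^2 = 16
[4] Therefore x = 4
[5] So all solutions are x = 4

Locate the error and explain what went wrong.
Step 4: Therefore x = 4

Step 4 incorrectly concludes that x = 4 is the only solution. The proof shows that x = 4 is A solution (existence), but does not show it is the ONLY solution (uniqueness). In fact, x = -4 is also a solution since (-4)^2 = 16. Finding one solution doesn't prove there are no others.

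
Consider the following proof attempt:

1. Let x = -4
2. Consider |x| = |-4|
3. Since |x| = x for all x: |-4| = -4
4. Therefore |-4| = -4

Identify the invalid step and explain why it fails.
Step 3: Since |x| = x for all x: |-4| = -4

Step 3 incorrectly states that |x| = x for all x. The correct definition is |x| = x when x >= 0, and |x| = -x when x < 0. Since -4 < 0, we have |-4| = -(-4) = 4, not -4.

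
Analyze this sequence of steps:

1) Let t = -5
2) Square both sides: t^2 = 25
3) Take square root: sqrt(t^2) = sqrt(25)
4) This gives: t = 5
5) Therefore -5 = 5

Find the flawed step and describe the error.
Step 4: This gives: t = 5

Step 4 incorrectly states that sqrt(t^2) = t. The correct identity is sqrt(t^2) = |t|. Since t = -5 < 0, we have sqrt(t^2) = |-5| = 5, not t = -5.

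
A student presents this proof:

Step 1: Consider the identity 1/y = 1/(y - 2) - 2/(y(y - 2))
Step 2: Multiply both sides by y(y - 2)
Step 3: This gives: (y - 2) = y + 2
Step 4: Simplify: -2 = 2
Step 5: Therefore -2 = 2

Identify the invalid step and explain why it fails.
Step 3: This gives: (y - 2) = y + 2

Step 3 makes a sign error when clearing denominators. Multiplying -2/(y(y - 2)) by y(y - 2) gives -2, not +2. The correct result is (y - 2) = y - 2, which is trivially true, not (y - 2) = y + 2. (Step 1 is a valid identity: 1/(y - 2) - 2/(y(y - 2)) = (y - 2)/(y(y - 2)) = 1/y.)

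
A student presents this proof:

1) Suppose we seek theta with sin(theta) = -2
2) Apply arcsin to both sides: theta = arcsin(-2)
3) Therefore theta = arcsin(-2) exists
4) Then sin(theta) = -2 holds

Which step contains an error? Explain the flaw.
Step 2: Apply arcsin to both sides: theta = arcsin(-2)

Step 2 applies arcsin to -2. However, arcsin(x) is only defined for x in [-1, 1] because sin(theta) can only produce values in that range. Since |-2| > 1, arcsin(-2) is undefined. There is no angle whose sine equals -2.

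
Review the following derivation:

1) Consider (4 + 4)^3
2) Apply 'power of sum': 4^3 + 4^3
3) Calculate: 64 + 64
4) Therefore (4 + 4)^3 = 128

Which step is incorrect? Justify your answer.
Step 2: Apply 'power of sum': 4^3 + 4^3

Step 2 incorrectly applies a non-existent rule '(a+b)^n = a^n + b^n'. This is false in general. The correct expansion uses the binomial theorem. The actual value is (4 + 4)^3 = 8^3 = 512, not 128.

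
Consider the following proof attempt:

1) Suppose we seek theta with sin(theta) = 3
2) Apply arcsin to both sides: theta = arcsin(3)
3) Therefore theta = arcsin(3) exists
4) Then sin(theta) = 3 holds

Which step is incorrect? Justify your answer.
Step 2: Apply arcsin to both sides: theta = arcsin(3)

Step 2 applies arcsin to 3. However, arcsin(x) is only defined for x in [-1, 1] because sin(theta) can only produce values in that range. Since |3| > 1, arcsin(3) is undefined. There is no angle whose sine equals 3.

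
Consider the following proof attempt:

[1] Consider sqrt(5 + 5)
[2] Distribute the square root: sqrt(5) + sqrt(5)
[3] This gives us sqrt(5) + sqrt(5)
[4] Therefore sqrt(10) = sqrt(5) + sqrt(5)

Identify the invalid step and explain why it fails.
Step 2: Distribute the square root: sqrt(5) + sqrt(5)

Step 2 incorrectly 'distributes' the square root over addition. The square root function does not distribute: sqrt(a + b) ≠ sqrt(a) + sqrt(b). In fact, sqrt(5 + 5) = sqrt(10) ≈ 3.1623, while sqrt(5) + sqrt(5) ≈ 4.4721.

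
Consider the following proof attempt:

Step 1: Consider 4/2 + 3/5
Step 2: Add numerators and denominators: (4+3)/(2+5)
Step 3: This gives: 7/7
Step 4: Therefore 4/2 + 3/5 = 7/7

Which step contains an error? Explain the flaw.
Step 2: Add numerators and denominators: (4+3)/(2+5)

Step 2 incorrectly adds fractions by separately adding numerators and denominators. This is wrong. The correct method requires a common denominator: 4/2 + 3/5 = (4×5 + 3×2)/(2×5) = 26/10 = 13/5. The method used gives 7/7, which is different.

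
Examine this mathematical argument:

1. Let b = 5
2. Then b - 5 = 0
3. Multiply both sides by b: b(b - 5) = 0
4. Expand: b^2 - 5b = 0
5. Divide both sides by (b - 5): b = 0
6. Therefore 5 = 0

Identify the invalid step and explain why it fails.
Step 5: Divide both sides by (b - 5): b = 0

Step 5 divides both sides by (b - 5). However, since b = 5, we have (b - 5) = 0. Division by zero is undefined, making this step invalid.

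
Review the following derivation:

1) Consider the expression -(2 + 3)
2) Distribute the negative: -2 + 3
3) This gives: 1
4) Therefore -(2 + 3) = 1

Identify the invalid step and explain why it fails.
Step 2: Distribute the negative: -2 + 3

Step 2 incorrectly distributes the negative sign. The correct distribution is -(2 + 3) = -2 - 3 = -5. The negative must be applied to both terms, not just the first. The error treats -(2 + 3) as -2 + 3, which equals 1 instead of -5.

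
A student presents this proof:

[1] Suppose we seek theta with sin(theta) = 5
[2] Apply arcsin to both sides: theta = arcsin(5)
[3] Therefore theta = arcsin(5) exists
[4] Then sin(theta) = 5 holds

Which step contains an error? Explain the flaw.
Step 2: Apply arcsin to both sides: theta = arcsin(5)

Step 2 applies arcsin to 5. However, arcsin(x) is only defined for x in [-1, 1] because sin(theta) can only produce values in that range. Since |5| > 1, arcsin(5) is undefined. There is no angle whose sine equals 5.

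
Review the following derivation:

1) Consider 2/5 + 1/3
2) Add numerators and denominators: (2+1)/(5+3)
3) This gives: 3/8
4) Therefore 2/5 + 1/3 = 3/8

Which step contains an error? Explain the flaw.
Step 2: Add numerators and denominators: (2+1)/(5+3)

Step 2 incorrectly adds fractions by separately adding numerators and denominators. This is wrong. The correct method requires a common denominator: 2/5 + 1/3 = (2×3 + 1×5)/(5×3) = 11/15 = 11/15. The method used gives 3/8, which is different.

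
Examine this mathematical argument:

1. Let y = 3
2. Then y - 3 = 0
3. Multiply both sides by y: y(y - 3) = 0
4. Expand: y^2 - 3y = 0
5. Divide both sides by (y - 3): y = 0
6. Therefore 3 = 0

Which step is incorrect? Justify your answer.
Step 5: Divide both sides by (y - 3): y = 0

Step 5 divides both sides by (y - 3). However, since y = 3, we have (y - 3) = 0. Division by zero is undefined, making this step invalid.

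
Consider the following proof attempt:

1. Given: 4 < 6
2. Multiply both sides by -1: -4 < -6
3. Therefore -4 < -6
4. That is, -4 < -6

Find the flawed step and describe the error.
Step 2: Multiply both sides by -1: -4 < -6

Step 2 multiplies both sides by -1 but fails to reverse the inequality sign. When multiplying (or dividing) an inequality by a negative number, the direction must be reversed. Since 4 < 6, we should get -4 > -6, i.e., -4 > -6.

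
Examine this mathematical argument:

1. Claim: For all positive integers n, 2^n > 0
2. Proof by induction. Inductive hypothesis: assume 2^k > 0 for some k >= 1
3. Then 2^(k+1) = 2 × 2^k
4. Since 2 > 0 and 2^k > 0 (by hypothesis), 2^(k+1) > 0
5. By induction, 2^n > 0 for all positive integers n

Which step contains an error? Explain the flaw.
Step 5: By induction, 2^n > 0 for all positive integers n

Step 5 concludes the proof by induction, but no base case was ever established. A valid induction proof requires: (1) a base case proving 2^1 > 0, and (2) an inductive step showing IF 2^k > 0 THEN 2^(k+1) > 0. Steps 2-4 correctly establish the inductive step, but without the base case the conclusion in step 5 does not follow.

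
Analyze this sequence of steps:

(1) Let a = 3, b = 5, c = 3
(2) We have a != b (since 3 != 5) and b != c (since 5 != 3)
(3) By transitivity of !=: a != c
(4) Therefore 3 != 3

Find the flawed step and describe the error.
Step 3: By transitivity of !=: a != c

Step 3 incorrectly applies transitivity to the '!=' relation. Transitivity states: if a R b and b R c, then a R c. However, '!=' is not transitive. Counterexample: 3 != 5 and 5 != 3, but 3 = 3 (both equal 3). Transitivity holds for relations like <, <=, =, but not for !=.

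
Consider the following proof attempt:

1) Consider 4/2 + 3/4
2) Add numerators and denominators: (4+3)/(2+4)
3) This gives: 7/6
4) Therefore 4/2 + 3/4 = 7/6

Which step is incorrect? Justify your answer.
Step 2: Add numerators and denominators: (4+3)/(2+4)

Step 2 incorrectly adds fractions by separately adding numerators and denominators. This is wrong. The correct method requires a common denominator: 4/2 + 3/4 = (4×4 + 3×2)/(2×4) = 22/8 = 11/4. The method used gives 7/6, which is different.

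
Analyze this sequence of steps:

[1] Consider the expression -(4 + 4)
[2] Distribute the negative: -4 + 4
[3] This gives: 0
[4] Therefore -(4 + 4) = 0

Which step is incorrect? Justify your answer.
Step 2: Distribute the negative: -4 + 4

Step 2 incorrectly distributes the negative sign. The correct distribution is -(4 + 4) = -4 - 4 = -8. The negative must be applied to both terms, not just the first. The error treats -(4 + 4) as -4 + 4, which equals 0 instead of -8.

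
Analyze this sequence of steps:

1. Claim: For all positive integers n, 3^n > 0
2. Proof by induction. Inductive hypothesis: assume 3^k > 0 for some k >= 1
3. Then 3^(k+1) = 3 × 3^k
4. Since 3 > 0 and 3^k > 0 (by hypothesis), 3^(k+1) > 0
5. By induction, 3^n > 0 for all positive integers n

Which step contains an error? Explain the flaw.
Step 5: By induction, 3^n > 0 for all positive integers n

Step 5 concludes the proof by induction, but no base case was ever established. A valid induction proof requires: (1) a base case proving 3^1 > 0, and (2) an inductive step showing IF 3^k > 0 THEN 3^(k+1) > 0. Steps 2-4 correctly establish the inductive step, but without the base case the conclusion in step 5 does not follow.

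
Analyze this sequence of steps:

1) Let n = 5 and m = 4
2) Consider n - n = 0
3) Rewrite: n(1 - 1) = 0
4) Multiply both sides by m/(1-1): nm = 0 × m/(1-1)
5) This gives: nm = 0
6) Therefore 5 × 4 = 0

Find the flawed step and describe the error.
Step 4: Multiply both sides by m/(1-1): nm = 0 × m/(1-1)

Step 4 multiplies both sides by m/(1-1). However, 1-1 = 0, so this is multiplication by m/0, which is undefined. We cannot multiply by an undefined expression.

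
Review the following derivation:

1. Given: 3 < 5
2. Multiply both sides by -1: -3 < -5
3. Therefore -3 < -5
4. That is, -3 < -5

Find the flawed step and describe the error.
Step 2: Multiply both sides by -1: -3 < -5

Step 2 multiplies both sides by -1 but fails to reverse the inequality sign. When multiplying (or dividing) an inequality by a negative number, the direction must be reversed. Since 3 < 5, we should get -3 > -5, i.e., -3 > -5.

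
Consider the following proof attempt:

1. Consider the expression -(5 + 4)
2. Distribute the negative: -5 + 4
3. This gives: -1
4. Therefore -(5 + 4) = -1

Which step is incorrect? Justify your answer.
Step 2: Distribute the negative: -5 + 4

Step 2 incorrectly distributes the negative sign. The correct distribution is -(5 + 4) = -5 - 4 = -9. The negative must be applied to both terms, not just the first. The error treats -(5 + 4) as -5 + 4, which equals -1 instead of -9.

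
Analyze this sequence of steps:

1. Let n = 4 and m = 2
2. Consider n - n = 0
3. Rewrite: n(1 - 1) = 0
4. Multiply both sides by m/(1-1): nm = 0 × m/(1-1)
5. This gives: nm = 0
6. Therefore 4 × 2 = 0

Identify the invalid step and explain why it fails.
Step 4: Multiply both sides by m/(1-1): nm = 0 × m/(1-1)

Step 4 multiplies both sides by m/(1-1). However, 1-1 = 0, so this is multiplication by m/0, which is undefined. We cannot multiply by an undefined expression.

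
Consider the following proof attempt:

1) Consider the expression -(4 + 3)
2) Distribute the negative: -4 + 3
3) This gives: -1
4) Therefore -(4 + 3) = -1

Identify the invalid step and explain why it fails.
Step 2: Distribute the negative: -4 + 3

Step 2 incorrectly distributes the negative sign. The correct distribution is -(4 + 3) = -4 - 3 = -7. The negative must be applied to both terms, not just the first. The error treats -(4 + 3) as -4 + 3, which equals -1 instead of -7.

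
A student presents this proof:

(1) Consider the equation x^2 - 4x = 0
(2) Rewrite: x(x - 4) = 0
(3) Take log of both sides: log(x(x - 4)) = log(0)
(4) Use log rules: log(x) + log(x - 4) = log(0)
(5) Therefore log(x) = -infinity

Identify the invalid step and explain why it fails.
Step 3: Take log of both sides: log(x(x - 4)) = log(0)

Step 3 takes the logarithm of both sides, resulting in log(0) on the right side. The logarithm is only defined for positive numbers; log(0) is undefined (approaches negative infinity). This operation is invalid.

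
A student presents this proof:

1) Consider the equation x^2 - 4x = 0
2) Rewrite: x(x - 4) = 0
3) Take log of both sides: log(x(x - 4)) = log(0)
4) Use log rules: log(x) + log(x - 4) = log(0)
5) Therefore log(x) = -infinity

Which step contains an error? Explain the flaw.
Step 3: Take log of both sides: log(x(x - 4)) = log(0)

Step 3 takes the logarithm of both sides, resulting in log(0) on the right side. The logarithm is only defined for positive numbers; log(0) is undefined (approaches negative infinity). This operation is invalid.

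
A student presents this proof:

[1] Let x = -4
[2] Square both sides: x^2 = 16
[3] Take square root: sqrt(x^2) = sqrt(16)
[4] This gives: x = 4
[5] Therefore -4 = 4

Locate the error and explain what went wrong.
Step 4: This gives: x = 4

Step 4 incorrectly states that sqrt(x^2) = x. The correct identity is sqrt(x^2) = |x|. Since x = -4 < 0, we have sqrt(x^2) = |-4| = 4, not x = -4.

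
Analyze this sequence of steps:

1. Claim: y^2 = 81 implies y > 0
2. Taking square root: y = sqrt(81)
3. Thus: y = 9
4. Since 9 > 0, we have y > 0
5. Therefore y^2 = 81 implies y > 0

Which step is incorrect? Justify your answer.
Step 2: Taking square root: y = sqrt(81)

Step 2 takes the square root and assumes the positive root only. The equation y^2 = 81 actually has two solutions: y = 9 and y = -9. The proof silently assumes y > 0 without justification, then uses this assumption to conclude y > 0, which is circular. The counterexample y = -9 shows the claim is false.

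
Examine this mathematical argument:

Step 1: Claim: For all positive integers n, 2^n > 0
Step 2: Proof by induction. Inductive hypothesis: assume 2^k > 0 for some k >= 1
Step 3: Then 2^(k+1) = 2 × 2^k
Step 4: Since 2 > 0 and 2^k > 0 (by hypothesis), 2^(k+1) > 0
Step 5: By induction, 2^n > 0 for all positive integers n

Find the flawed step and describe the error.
Step 5: By induction, 2^n > 0 for all positive integers n

Step 5 concludes the proof by induction, but no base case was ever established. A valid induction proof requires: (1) a base case proving 2^1 > 0, and (2) an inductive step showing IF 2^k > 0 THEN 2^(k+1) > 0. Steps 2-4 correctly establish the inductive step, but without the base case the conclusion in step 5 does not follow.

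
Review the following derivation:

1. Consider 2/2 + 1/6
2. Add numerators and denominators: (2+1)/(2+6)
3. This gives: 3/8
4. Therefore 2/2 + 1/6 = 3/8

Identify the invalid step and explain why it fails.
Step 2: Add numerators and denominators: (2+1)/(2+6)

Step 2 incorrectly adds fractions by separately adding numerators and denominators. This is wrong. The correct method requires a common denominator: 2/2 + 1/6 = (2×6 + 1×2)/(2×6) = 14/12 = 7/6. The method used gives 3/8, which is different.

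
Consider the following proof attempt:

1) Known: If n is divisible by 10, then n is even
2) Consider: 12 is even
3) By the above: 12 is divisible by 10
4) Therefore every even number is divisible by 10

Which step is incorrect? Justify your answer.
Step 3: By the above: 12 is divisible by 10

Step 3 commits the fallacy of affirming the consequent. The known fact 'divisible by 10 → even' does NOT imply 'even → divisible by 10'. That would be the converse, which is false. For example, 12 is even but 12 ÷ 10 = 1.20, which is not an integer.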